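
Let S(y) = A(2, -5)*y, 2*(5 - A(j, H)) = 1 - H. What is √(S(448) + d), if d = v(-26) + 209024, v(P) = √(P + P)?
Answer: √(209920 + 2*I*√13) ≈ 458.17 + 0.0079*I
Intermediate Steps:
A(j, H) = 9/2 + H/2 (A(j, H) = 5 - (1 - H)/2 = 5 + (-½ + H/2) = 9/2 + H/2)
v(P) = √2*√P (v(P) = √(2*P) = √2*√P)
S(y) = 2*y (S(y) = (9/2 + (½)*(-5))*y = (9/2 - 5/2)*y = 2*y)
d = 209024 + 2*I*√13 (d = √2*√(-26) + 209024 = √2*(I*√26) + 209024 = 2*I*√13 + 209024 = 209024 + 2*I*√13 ≈ 2.0902e+5 + 7.2111*I)
√(S(448) + d) = √(2*448 + (209024 + 2*I*√13)) = √(896 + (209024 + 2*I*√13)) = √(209920 + 2*I*√13)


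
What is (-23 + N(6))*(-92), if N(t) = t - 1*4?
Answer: 1932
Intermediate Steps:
N(t) = -4 + t (N(t) = t - 4 = -4 + t)
(-23 + N(6))*(-92) = (-23 + (-4 + 6))*(-92) = (-23 + 2)*(-92) = -21*(-92) = 1932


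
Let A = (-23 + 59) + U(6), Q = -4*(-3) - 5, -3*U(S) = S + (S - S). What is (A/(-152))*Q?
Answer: -119/76 ≈ -1.5658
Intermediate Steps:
U(S) = -S/3 (U(S) = -(S + (S - S))/3 = -(S + 0)/3 = -S/3)
Q = 7 (Q = 12 - 5 = 7)
A = 34 (A = (-23 + 59) - ⅓*6 = 36 - 2 = 34)
(A/(-152))*Q = (34/(-152))*7 = (34*(-1/152))*7 = -17/76*7 = -119/76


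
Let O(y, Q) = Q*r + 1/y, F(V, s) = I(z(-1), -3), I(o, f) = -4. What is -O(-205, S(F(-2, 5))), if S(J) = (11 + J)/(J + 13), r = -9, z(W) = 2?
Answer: 1436/205 ≈ 7.0049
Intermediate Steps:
F(V, s) = -4
S(J) = (11 + J)/(13 + J)
O(y, Q) = 1/y - 9*Q (O(y, Q) = Q*(-9) + 1/y = -9*Q + 1/y = 1/y - 9*Q)
-O(-205, S(F(-2, 5))) = -(1/(-205) - 9*(11 - 4)/(13 - 4)) = -(-1/205 - 9*7/9) = -(-1/205 - 7) = -1*(-1436/205) = 1436/205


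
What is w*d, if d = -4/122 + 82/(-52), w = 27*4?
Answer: -137862/793 ≈ -173.85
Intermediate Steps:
w = 108
d = -2553/1586 (d = -4*1/122 + 82*(-1/52) = -2/61 - 41/26 = -2553/1586 ≈ -1.6097)
w*d = 108*(-2553/1586) = -137862/793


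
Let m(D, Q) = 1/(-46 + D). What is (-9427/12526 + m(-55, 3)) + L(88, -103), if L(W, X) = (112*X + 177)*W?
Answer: -1264610793245/1265126 ≈ -9.9959e+5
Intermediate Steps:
L(W, X) = W*(177 + 112*X) (L(W, X) = (177 + 112*X)*W = W*(177 + 112*X))
(-9427/12526 + m(-55, 3)) + L(88, -103) = (-9427/12526 + 1/(-46 - 55)) + 88*(177 + 112*(-103)) = (-9427*1/12526 + 1/(-101)) + 88*(177 - 11536) = (-9427/12526 - 1/101) + 88*(-11359) = -964653/1265126 - 999592 = -1264610793245/1265126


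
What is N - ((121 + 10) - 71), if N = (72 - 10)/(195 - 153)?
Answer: -1229/21 ≈ -58.524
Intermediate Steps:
N = 31/21 (N = 62/42 = 62*(1/42) = 31/21 ≈ 1.4762)
N - ((121 + 10) - 71) = 31/21 - ((121 + 10) - 71) = 31/21 - (131 - 71) = 31/21 - 1*60 = 31/21 - 60 = -1229/21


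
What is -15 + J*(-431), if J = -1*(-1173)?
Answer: -505578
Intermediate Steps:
J = 1173
-15 + J*(-431) = -15 + 1173*(-431) = -15 - 505563 = -505578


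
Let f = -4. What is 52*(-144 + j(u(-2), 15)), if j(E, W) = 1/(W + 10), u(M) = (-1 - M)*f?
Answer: -187148/25 ≈ -7485.9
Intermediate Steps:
u(M) = 4 + 4*M (u(M) = (-1 - M)*(-4) = 4 + 4*M)
j(E, W) = 1/(10 + W)
52*(-144 + j(u(-2), 15)) = 52*(-144 + 1/(10 + 15)) = 52*(-144 + 1/25) = 52*(-3599/25) = -187148/25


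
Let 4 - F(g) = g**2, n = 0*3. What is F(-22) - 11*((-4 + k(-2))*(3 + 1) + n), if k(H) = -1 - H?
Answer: -348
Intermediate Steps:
n = 0
F(g) = 4 - g**2
F(-22) - 11*((-4 + k(-2))*(3 + 1) + n) = (4 - 1*(-22)**2) - 11*((-4 + (-1 - 1*(-2)))*(3 + 1) + 0) = (4 - 1*484) - 11*((-4 + (-1 + 2))*4 + 0) = (4 - 484) - 11*((-4 + 1)*4 + 0) = -480 - 11*(-3*4 + 0) = -480 - 11*(-12 + 0) = -480 - 11*(-12) = -480 - 1*(-132) = -480 + 132 = -348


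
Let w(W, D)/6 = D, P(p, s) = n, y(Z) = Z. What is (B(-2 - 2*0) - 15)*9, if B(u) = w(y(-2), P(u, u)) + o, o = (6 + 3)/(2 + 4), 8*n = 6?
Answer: -81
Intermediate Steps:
n = 3/4 (n = (1/8)*6 = 3/4 ≈ 0.75000)
P(p, s) = 3/4
o = 3/2 (o = 9/6 = 9*(1/6) = 3/2 ≈ 1.5000)
w(W, D) = 6*D
B(u) = 6 (B(u) = 6*(3/4) + 3/2 = 9/2 + 3/2 = 6)
(B(-2 - 2*0) - 15)*9 = (6 - 15)*9 = -9*9 = -81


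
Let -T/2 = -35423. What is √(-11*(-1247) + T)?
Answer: √84563 ≈ 290.80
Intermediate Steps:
T = 70846 (T = -2*(-35423) = 70846)
√(-11*(-1247) + T) = √(-11*(-1247) + 70846) = √(13717 + 70846) = √84563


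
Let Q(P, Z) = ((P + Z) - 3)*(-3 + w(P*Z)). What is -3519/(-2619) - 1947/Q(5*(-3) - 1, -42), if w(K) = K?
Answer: 5507632/3958473 ≈ 1.3914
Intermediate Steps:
Q(P, Z) = (-3 + P*Z)*(-3 + P + Z) (Q(P, Z) = ((P + Z) - 3)*(-3 + P*Z) = (-3 + P + Z)*(-3 + P*Z) = (-3 + P*Z)*(-3 + P + Z))
-3519/(-2619) - 1947/Q(5*(-3) - 1, -42) = -3519/(-2619) - 1947/(9 - 3*(5*(-3) - 1) - 3*(-42) + (5*(-3) - 1)*(-42)² - 42*(5*(-3) - 1)² - 3*(5*(-3) - 1)*(-42)) = -3519*(-1/2619) - 1947/(9 - 3*(-15 - 1) + 126 + (-15 - 1)*1764 - 42*(-15 - 1)² - 3*(-15 - 1)*(-42)) = 391/291 - 1947/(9 - 3*(-16) + 126 - 16*1764 - 42*(-16)² - 3*(-16)*(-42)) = 391/291 - 1947/(9 + 48 + 126 - 28224 - 42*256 - 2016) = 391/291 - 1947/(9 + 48 + 126 - 28224 - 10752 - 2016) = 391/291 - 1947/(-40809) = 391/291 - 1947*(-1/40809) = 391/291 + 649/13603 = 5507632/3958473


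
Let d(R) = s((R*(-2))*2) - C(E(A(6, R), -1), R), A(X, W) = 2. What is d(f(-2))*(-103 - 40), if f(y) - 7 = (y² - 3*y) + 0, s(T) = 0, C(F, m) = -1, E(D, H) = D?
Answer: -143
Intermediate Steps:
f(y) = 7 + y² - 3*y (f(y) = 7 + ((y² - 3*y) + 0) = 7 + (y² - 3*y) = 7 + y² - 3*y)
d(R) = 1 (d(R) = 0 - 1*(-1) = 0 + 1 = 1)
d(f(-2))*(-103 - 40) = 1*(-103 - 40) = 1*(-143) = -143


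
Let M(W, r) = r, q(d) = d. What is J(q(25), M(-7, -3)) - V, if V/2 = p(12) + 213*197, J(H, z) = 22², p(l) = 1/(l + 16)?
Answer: -1168133/14 ≈ -83438.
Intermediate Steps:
p(l) = 1/(16 + l)
J(H, z) = 484
V = 1174909/14 (V = 2*(1/(16 + 12) + 213*197) = 2*(1/28 + 41961) = 2*(1174909/28) = 1174909/14 ≈ 83922.)
J(q(25), M(-7, -3)) - V = 484 - 1*1174909/14 = 484 - 1174909/14 = -1168133/14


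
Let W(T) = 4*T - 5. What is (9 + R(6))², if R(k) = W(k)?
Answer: 784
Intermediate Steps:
W(T) = -5 + 4*T
R(k) = -5 + 4*k
(9 + R(6))² = (9 + (-5 + 4*6))² = (9 + (-5 + 24))² = (9 + 19)² = 28² = 784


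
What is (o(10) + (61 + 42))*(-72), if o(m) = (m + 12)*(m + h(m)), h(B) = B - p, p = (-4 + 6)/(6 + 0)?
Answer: -38568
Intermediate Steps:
p = 1/3 (p = 2/6 = 2*(1/6) = 1/3 ≈ 0.33333)
h(B) = -1/3 + B (h(B) = B - 1*1/3 = B - 1/3 = -1/3 + B)
o(m) = (12 + m)*(-1/3 + 2*m) (o(m) = (m + 12)*(m + (-1/3 + m)) = (12 + m)*(-1/3 + 2*m))
(o(10) + (61 + 42))*(-72) = ((-4 + 2*10**2 + (71/3)*10) + (61 + 42))*(-72) = ((-4 + 2*100 + 710/3) + 103)*(-72) = ((-4 + 200 + 710/3) + 103)*(-72) = (1298/3 + 103)*(-72) = (1607/3)*(-72) = -38568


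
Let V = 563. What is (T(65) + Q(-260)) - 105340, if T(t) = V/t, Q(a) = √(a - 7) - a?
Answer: -6829637/65 + I*√267 ≈ -1.0507e+5 + 16.34*I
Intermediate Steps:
Q(a) = √(-7 + a) - a
T(t) = 563/t
(T(65) + Q(-260)) - 105340 = (563/65 + (√(-7 - 260) - 1*(-260))) - 105340 = (563*(1/65) + (√(-267) + 260)) - 105340 = (563/65 + (I*√267 + 260)) - 105340 = (563/65 + (260 + I*√267)) - 105340 = (17463/65 + I*√267) - 105340 = -6829637/65 + I*√267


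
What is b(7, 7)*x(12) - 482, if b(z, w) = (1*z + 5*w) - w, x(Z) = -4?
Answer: -622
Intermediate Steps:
b(z, w) = z + 4*w (b(z, w) = (z + 5*w) - w = z + 4*w)
b(7, 7)*x(12) - 482 = (7 + 4*7)*(-4) - 482 = (7 + 28)*(-4) - 482 = 35*(-4) - 482 = -140 - 482 = -622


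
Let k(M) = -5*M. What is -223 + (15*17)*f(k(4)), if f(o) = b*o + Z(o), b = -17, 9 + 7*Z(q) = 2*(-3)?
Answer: 601514/7 ≈ 85931.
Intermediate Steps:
Z(q) = -15/7 (Z(q) = -9/7 + (2*(-3))/7 = -9/7 + (1/7)*(-6) = -9/7 - 6/7 = -15/7)
f(o) = -15/7 - 17*o (f(o) = -17*o - 15/7 = -15/7 - 17*o)
-223 + (15*17)*f(k(4)) = -223 + (15*17)*(-15/7 - (-85)*4) = -223 + 255*(-15/7 - 17*(-20)) = -223 + 255*(-15/7 + 340) = -223 + 255*(2365/7) = -223 + 603075/7 = 601514/7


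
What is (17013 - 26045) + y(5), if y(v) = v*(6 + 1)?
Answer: -8997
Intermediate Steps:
y(v) = 7*v (y(v) = v*7 = 7*v)
(17013 - 26045) + y(5) = (17013 - 26045) + 7*5 = -9032 + 35 = -8997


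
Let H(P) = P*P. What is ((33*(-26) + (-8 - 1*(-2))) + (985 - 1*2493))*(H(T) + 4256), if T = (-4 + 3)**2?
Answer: -10097604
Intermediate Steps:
T = 1 (T = (-1)**2 = 1)
H(P) = P**2
((33*(-26) + (-8 - 1*(-2))) + (985 - 1*2493))*(H(T) + 4256) = ((33*(-26) + (-8 - 1*(-2))) + (985 - 1*2493))*(1**2 + 4256) = ((-858 + (-8 + 2)) + (985 - 2493))*(1 + 4256) = ((-858 - 6) - 1508)*4257 = (-864 - 1508)*4257 = -2372*4257 = -10097604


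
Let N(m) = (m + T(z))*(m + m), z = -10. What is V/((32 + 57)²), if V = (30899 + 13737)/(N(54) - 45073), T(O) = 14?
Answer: -44636/298851409 ≈ -0.00014936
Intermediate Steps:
N(m) = 2*m*(14 + m) (N(m) = (m + 14)*(m + m) = (14 + m)*(2*m) = 2*m*(14 + m))
V = -44636/37729 (V = (30899 + 13737)/(2*54*(14 + 54) - 45073) = 44636/(2*54*68 - 45073) = 44636/(7344 - 45073) = 44636/(-37729) = 44636*(-1/37729) = -44636/37729 ≈ -1.1831)
V/((32 + 57)²) = -44636/(37729*(32 + 57)²) = -44636/(37729*(89²)) = -44636/37729/7921 = -44636/37729*1/7921 = -44636/298851409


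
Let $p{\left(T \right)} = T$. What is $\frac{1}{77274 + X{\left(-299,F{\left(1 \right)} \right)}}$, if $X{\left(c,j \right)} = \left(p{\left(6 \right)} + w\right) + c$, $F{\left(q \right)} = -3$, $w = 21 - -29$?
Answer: $\frac{1}{77031} \approx 1.2982 \cdot 10^{-5}$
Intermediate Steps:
$w = 50$ ($w = 21 + 29 = 50$)
$X{\left(c,j \right)} = 56 + c$ ($X{\left(c,j \right)} = \left(6 + 50\right) + c = 56 + c$)
$\frac{1}{77274 + X{\left(-299,F{\left(1 \right)} \right)}} = \frac{1}{77274 + \left(56 - 299\right)} = \frac{1}{77274 - 243} = \frac{1}{77031}$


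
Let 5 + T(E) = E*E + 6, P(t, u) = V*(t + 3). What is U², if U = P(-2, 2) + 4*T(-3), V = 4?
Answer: 1936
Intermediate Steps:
P(t, u) = 12 + 4*t (P(t, u) = 4*(t + 3) = 4*(3 + t) = 12 + 4*t)
T(E) = 1 + E² (T(E) = -5 + (E*E + 6) = -5 + (E² + 6) = -5 + (6 + E²) = 1 + E²)
U = 44 (U = (12 + 4*(-2)) + 4*(1 + (-3)²) = (12 - 8) + 4*(1 + 9) = 4 + 4*10 = 4 + 40 = 44)
U² = 44² = 1936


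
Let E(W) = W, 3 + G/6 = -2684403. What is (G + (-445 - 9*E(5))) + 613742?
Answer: -15493184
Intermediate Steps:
G = -16106436 (G = -18 + 6*(-2684403) = -18 - 16106418 = -16106436)
(G + (-445 - 9*E(5))) + 613742 = (-16106436 + (-445 - 9*5)) + 613742 = (-16106436 + (-445 - 45)) + 613742 = (-16106436 - 490) + 613742 = -16106926 + 613742 = -15493184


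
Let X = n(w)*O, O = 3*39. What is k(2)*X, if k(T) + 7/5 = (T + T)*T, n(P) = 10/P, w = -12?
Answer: -1287/2 ≈ -643.50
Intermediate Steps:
O = 117
k(T) = -7/5 + 2*T**2 (k(T) = -7/5 + (T + T)*T = -7/5 + (2*T)*T = -7/5 + 2*T**2)
X = -195/2 (X = (10/(-12))*117 = (10*(-1/12))*117 = -5/6*117 = -195/2 ≈ -97.500)
k(2)*X = (-7/5 + 2*2**2)*(-195/2) = (-7/5 + 2*4)*(-195/2) = (-7/5 + 8)*(-195/2) = (33/5)*(-195/2) = -1287/2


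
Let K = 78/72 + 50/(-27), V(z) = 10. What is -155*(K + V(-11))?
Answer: -154535/108 ≈ -1430.9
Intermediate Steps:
K = -83/108 (K = 78*(1/72) + 50*(-1/27) = 13/12 - 50/27 = -83/108 ≈ -0.76852)
-155*(K + V(-11)) = -155*(-83/108 + 10) = -155*997/108 = -154535/108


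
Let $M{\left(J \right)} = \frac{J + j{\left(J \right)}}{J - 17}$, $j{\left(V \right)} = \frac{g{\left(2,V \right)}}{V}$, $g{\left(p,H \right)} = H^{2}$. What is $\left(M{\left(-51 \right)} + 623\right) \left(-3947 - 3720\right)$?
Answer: $- \frac{9576083}{2} \approx -4.788 \cdot 10^{6}$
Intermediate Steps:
$j{\left(V \right)} = V$ ($j{\left(V \right)} = \frac{V^{2}}{V} = V$)
$M{\left(J \right)} = \frac{2 J}{-17 + J}$ ($M{\left(J \right)} = \frac{J + J}{J - 17} = \frac{2 J}{-17 + J}$)
$\left(M{\left(-51 \right)} + 623\right) \left(-3947 - 3720\right) = \left(2 \left(-51\right) \frac{1}{-17 - 51} + 623\right) \left(-3947 - 3720\right) = \left(2 \left(-51\right) \frac{1}{-68} + 623\right) \left(-7667\right) = \left(2 \left(-51\right) \left(- \frac{1}{68}\right) + 623\right) \left(-7667\right) = \left(\frac{3}{2} + 623\right) \left(-7667\right) = \frac{1249}{2} \left(-7667\right) = - \frac{9576083}{2}$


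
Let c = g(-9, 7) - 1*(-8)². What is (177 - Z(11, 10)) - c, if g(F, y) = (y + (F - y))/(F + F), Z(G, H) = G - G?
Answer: 481/2 ≈ 240.50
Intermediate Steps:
Z(G, H) = 0
g(F, y) = ½ (g(F, y) = F/((2*F)) = F*(1/(2*F)) = ½)
c = -127/2 (c = ½ - 1*(-8)² = ½ - 1*64 = ½ - 64 = -127/2 ≈ -63.500)
(177 - Z(11, 10)) - c = (177 - 1*0) - 1*(-127/2) = (177 + 0) + 127/2 = 177 + 127/2 = 481/2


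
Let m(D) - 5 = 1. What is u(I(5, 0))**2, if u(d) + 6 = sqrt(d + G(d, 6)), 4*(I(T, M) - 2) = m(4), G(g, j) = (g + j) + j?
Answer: (6 - sqrt(19))**2 ≈ 2.6932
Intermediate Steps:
G(g, j) = g + 2*j
m(D) = 6 (m(D) = 5 + 1 = 6)
I(T, M) = 7/2 (I(T, M) = 2 + (1/4)*6 = 2 + 3/2 = 7/2)
u(d) = -6 + sqrt(12 + 2*d) (u(d) = -6 + sqrt(d + (d + 2*6)) = -6 + sqrt(d + (d + 12)) = -6 + sqrt(d + (12 + d)) = -6 + sqrt(12 + 2*d))
u(I(5, 0))**2 = (-6 + sqrt(12 + 2*(7/2)))**2 = (-6 + sqrt(12 + 7))**2 = (-6 + sqrt(19))**2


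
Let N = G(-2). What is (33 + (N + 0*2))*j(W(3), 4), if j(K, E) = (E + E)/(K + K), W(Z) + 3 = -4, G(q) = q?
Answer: -124/7 ≈ -17.714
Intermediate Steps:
W(Z) = -7 (W(Z) = -3 - 4 = -7)
N = -2
j(K, E) = E/K (j(K, E) = (2*E)/((2*K)) = (2*E)*(1/(2*K)) = E/K)
(33 + (N + 0*2))*j(W(3), 4) = (33 + (-2 + 0*2))*(4/(-7)) = (33 + (-2 + 0))*(4*(-⅐)) = (33 - 2)*(-4/7) = 31*(-4/7) = -124/7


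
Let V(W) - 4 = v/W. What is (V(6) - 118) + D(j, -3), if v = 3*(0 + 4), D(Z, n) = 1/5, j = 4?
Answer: -559/5 ≈ -111.80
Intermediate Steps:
D(Z, n) = 1/5
v = 12 (v = 3*4 = 12)
V(W) = 4 + 12/W
(V(6) - 118) + D(j, -3) = ((4 + 12/6) - 118) + 1/5 = ((4 + 12*(1/6)) - 118) + 1/5 = ((4 + 2) - 118) + 1/5 = (6 - 118) + 1/5 = -112 + 1/5 = -559/5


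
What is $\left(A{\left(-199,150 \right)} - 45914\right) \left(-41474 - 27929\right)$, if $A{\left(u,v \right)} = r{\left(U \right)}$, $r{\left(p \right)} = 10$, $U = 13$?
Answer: $3185875312$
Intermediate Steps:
$A{\left(u,v \right)} = 10$
$\left(A{\left(-199,150 \right)} - 45914\right) \left(-41474 - 27929\right) = \left(10 - 45914\right) \left(-41474 - 27929\right) = \left(-45904\right) \left(-69403\right) = 3185875312$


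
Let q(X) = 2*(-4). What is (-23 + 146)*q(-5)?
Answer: -984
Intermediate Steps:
q(X) = -8
(-23 + 146)*q(-5) = (-23 + 146)*(-8) = 123*(-8) = -984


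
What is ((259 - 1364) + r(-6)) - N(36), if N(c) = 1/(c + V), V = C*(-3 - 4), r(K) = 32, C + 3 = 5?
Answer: -23607/22 ≈ -1073.0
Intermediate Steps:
C = 2 (C = -3 + 5 = 2)
V = -14 (V = 2*(-3 - 4) = 2*(-7) = -14)
N(c) = 1/(-14 + c) (N(c) = 1/(c - 14) = 1/(-14 + c))
((259 - 1364) + r(-6)) - N(36) = ((259 - 1364) + 32) - 1/(-14 + 36) = (-1105 + 32) - 1/22 = -1073 - 1*1/22 = -1073 - 1/22 = -23607/22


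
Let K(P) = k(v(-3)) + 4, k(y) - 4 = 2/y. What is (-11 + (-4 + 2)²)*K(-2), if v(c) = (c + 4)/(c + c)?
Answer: 28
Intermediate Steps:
v(c) = (4 + c)/(2*c) (v(c) = (4 + c)/((2*c)) = (4 + c)*(1/(2*c)) = (4 + c)/(2*c))
k(y) = 4 + 2/y
K(P) = -4 (K(P) = (4 + 2/(((½)*(4 - 3)/(-3)))) + 4 = (4 + 2/(((½)*(-⅓)*1))) + 4 = (4 + 2/(-⅙)) + 4 = (4 + 2*(-6)) + 4 = (4 - 12) + 4 = -8 + 4 = -4)
(-11 + (-4 + 2)²)*K(-2) = (-11 + (-4 + 2)²)*(-4) = (-11 + (-2)²)*(-4) = (-11 + 4)*(-4) = -7*(-4) = 28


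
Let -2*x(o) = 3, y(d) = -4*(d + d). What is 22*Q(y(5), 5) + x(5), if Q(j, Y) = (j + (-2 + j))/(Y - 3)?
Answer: -1807/2 ≈ -903.50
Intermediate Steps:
y(d) = -8*d
Q(j, Y) = (-2 + 2*j)/(-3 + Y)
x(o) = -3/2 (x(o) = -½*3 = -3/2)
22*Q(y(5), 5) + x(5) = 22*(2*(-1 - 8*5)/(-3 + 5)) - 3/2 = 22*(2*(-1 - 40)/2) - 3/2 = 22*(2*(½)*(-41)) - 3/2 = 22*(-41) - 3/2 = -902 - 3/2 = -1807/2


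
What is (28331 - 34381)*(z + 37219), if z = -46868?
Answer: 58376450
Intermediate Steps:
(28331 - 34381)*(z + 37219) = (28331 - 34381)*(-46868 + 37219) = -6050*(-9649) = 58376450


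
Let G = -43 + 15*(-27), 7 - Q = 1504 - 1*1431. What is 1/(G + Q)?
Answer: -1/514 ≈ -0.0019455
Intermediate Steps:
Q = -66 (Q = 7 - (1504 - 1*1431) = 7 - (1504 - 1431) = 7 - 1*73 = 7 - 73 = -66)
G = -448 (G = -43 - 405 = -448)
1/(G + Q) = 1/(-448 - 66) = 1/(-514) = -1/514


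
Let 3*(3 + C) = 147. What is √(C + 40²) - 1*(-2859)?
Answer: 2859 + √1646 ≈ 2899.6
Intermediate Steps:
C = 46 (C = -3 + (⅓)*147 = -3 + 49 = 46)
√(C + 40²) - 1*(-2859) = √(46 + 40²) - 1*(-2859) = √(46 + 1600) + 2859 = √1646 + 2859 = 2859 + √1646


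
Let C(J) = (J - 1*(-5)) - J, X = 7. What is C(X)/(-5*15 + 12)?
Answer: -5/63 ≈ -0.079365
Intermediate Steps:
C(J) = 5 (C(J) = (J + 5) - J = (5 + J) - J = 5)
C(X)/(-5*15 + 12) = 5/(-5*15 + 12) = 5/(-75 + 12) = 5/(-63) = 5*(-1/63) = -5/63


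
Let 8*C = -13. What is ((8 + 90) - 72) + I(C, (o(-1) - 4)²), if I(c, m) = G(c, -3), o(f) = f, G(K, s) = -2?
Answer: 24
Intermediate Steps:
C = -13/8 (C = (⅛)*(-13) = -13/8 ≈ -1.6250)
I(c, m) = -2
((8 + 90) - 72) + I(C, (o(-1) - 4)²) = ((8 + 90) - 72) - 2 = (98 - 72) - 2 = 26 - 2 = 24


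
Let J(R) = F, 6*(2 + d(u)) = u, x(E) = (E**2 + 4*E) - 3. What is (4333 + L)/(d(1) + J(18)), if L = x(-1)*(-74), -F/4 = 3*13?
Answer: -28662/947 ≈ -30.266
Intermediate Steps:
x(E) = -3 + E**2 + 4*E
F = -156 (F = -12*13 = -4*39 = -156)
d(u) = -2 + u/6
J(R) = -156
L = 444 (L = (-3 + (-1)**2 + 4*(-1))*(-74) = (-3 + 1 - 4)*(-74) = -6*(-74) = 444)
(4333 + L)/(d(1) + J(18)) = (4333 + 444)/((-2 + (1/6)*1) - 156) = 4777/((-2 + 1/6) - 156) = 4777/(-11/6 - 156) = 4777/(-947/6) = 4777*(-6/947) = -28662/947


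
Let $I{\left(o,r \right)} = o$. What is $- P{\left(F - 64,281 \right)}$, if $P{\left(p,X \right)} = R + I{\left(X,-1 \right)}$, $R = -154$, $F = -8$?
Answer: $-127$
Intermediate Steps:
$P{\left(p,X \right)} = -154 + X$
$- P{\left(F - 64,281 \right)} = - (-154 + 281) = \left(-1\right) 127 = -127$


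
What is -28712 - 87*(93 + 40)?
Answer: -40283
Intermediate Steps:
-28712 - 87*(93 + 40) = -28712 - 87*133 = -28712 - 11571 = -40283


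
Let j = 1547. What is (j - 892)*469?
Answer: 307195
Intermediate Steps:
(j - 892)*469 = (1547 - 892)*469 = 655*469 = 307195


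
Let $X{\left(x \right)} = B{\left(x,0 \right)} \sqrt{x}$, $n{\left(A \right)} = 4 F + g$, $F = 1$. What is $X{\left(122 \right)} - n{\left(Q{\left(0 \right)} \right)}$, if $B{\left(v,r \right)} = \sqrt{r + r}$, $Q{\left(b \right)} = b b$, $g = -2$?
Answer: $-2$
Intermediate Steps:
$Q{\left(b \right)} = b^{2}$
$B{\left(v,r \right)} = \sqrt{2} \sqrt{r}$ ($B{\left(v,r \right)} = \sqrt{2 r} = \sqrt{2} \sqrt{r}$)
$n{\left(A \right)} = 2$ ($n{\left(A \right)} = 4 \cdot 1 - 2 = 4 - 2 = 2$)
$X{\left(x \right)} = 0$ ($X{\left(x \right)} = \sqrt{2} \sqrt{0} \sqrt{x} = \sqrt{2} \cdot 0 \sqrt{x} = 0 \sqrt{x} = 0$)
$X{\left(122 \right)} - n{\left(Q{\left(0 \right)} \right)} = 0 - 2 = -2$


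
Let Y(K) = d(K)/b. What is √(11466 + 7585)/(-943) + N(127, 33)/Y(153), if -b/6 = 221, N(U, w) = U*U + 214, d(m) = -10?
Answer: 10835409/5 - √19051/943 ≈ 2.1671e+6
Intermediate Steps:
N(U, w) = 214 + U² (N(U, w) = U² + 214 = 214 + U²)
b = -1326 (b = -6*221 = -1326)
Y(K) = 5/663 (Y(K) = -10/(-1326) = -10*(-1/1326) = 5/663)
√(11466 + 7585)/(-943) + N(127, 33)/Y(153) = √(11466 + 7585)/(-943) + (214 + 127²)/(5/663) = √19051*(-1/943) + (214 + 16129)*(663/5) = -√19051/943 + 16343*(663/5) = -√19051/943 + 10835409/5 = 10835409/5 - √19051/943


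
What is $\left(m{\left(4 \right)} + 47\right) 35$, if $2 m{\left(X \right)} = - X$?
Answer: $1575$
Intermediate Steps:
$m{\left(X \right)} = - \frac{X}{2}$ ($m{\left(X \right)} = \frac{\left(-1\right) X}{2} = - \frac{X}{2}$)
$\left(m{\left(4 \right)} + 47\right) 35 = \left(\left(- \frac{1}{2}\right) 4 + 47\right) 35 = \left(-2 + 47\right) 35 = 45 \cdot 35 = 1575$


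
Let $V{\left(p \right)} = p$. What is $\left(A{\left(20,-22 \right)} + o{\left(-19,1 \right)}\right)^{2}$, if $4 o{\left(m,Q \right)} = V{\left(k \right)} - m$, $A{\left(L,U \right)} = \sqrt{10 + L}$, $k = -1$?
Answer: $\frac{201}{4} + 9 \sqrt{30} \approx 99.545$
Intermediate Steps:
$o{\left(m,Q \right)} = - \frac{1}{4} - \frac{m}{4}$ ($o{\left(m,Q \right)} = \frac{-1 - m}{4} = - \frac{1}{4} - \frac{m}{4}$)
$\left(A{\left(20,-22 \right)} + o{\left(-19,1 \right)}\right)^{2} = \left(\sqrt{10 + 20} - - \frac{9}{2}\right)^{2} = \left(\sqrt{30} + \left(- \frac{1}{4} + \frac{19}{4}\right)\right)^{2} = \left(\sqrt{30} + \frac{9}{2}\right)^{2} = \left(\frac{9}{2} + \sqrt{30}\right)^{2}$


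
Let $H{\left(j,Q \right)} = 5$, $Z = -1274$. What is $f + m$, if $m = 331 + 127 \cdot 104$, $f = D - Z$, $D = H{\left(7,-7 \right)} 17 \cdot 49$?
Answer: $18978$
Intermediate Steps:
$D = 4165$ ($D = 5 \cdot 17 \cdot 49 = 85 \cdot 49 = 4165$)
$f = 5439$ ($f = 4165 - -1274 = 4165 + 1274 = 5439$)
$m = 13539$ ($m = 331 + 13208 = 13539$)
$f + m = 5439 + 13539 = 18978$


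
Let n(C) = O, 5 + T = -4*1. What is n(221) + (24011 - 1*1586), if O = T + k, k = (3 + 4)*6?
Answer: 22458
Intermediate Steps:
T = -9 (T = -5 - 4*1 = -5 - 4 = -9)
k = 42 (k = 7*6 = 42)
O = 33 (O = -9 + 42 = 33)
n(C) = 33
n(221) + (24011 - 1*1586) = 33 + (24011 - 1*1586) = 33 + (24011 - 1586) = 33 + 22425 = 22458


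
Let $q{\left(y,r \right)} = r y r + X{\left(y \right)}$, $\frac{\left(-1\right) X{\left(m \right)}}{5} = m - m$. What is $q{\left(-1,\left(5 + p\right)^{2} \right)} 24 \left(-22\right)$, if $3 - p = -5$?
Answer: $15080208$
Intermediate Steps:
$X{\left(m \right)} = 0$ ($X{\left(m \right)} = - 5 \left(m - m\right) = \left(-5\right) 0 = 0$)
$p = 8$ ($p = 3 - -5 = 3 + 5 = 8$)
$q{\left(y,r \right)} = y r^{2}$ ($q{\left(y,r \right)} = r y r + 0 = y r^{2} + 0 = y r^{2}$)
$q{\left(-1,\left(5 + p\right)^{2} \right)} 24 \left(-22\right) = - \left(\left(5 + 8\right)^{2}\right)^{2} \cdot 24 \left(-22\right) = - \left(13^{2}\right)^{2} \cdot 24 \left(-22\right) = - 169^{2} \cdot 24 \left(-22\right) = \left(-1\right) 28561 \cdot 24 \left(-22\right) = \left(-28561\right) 24 \left(-22\right) = \left(-685464\right) \left(-22\right) = 15080208$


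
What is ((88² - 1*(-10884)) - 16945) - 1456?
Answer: 227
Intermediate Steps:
((88² - 1*(-10884)) - 16945) - 1456 = ((7744 + 10884) - 16945) - 1456 = (18628 - 16945) - 1456 = 1683 - 1456 = 227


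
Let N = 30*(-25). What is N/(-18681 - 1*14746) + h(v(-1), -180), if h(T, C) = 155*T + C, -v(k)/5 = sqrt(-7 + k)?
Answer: -6016110/33427 - 1550*I*sqrt(2) ≈ -179.98 - 2192.0*I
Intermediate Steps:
v(k) = -5*sqrt(-7 + k)
N = -750
h(T, C) = C + 155*T
N/(-18681 - 1*14746) + h(v(-1), -180) = -750/(-18681 - 1*14746) + (-180 + 155*(-5*sqrt(-7 - 1))) = -750/(-18681 - 14746) + (-180 + 155*(-10*I*sqrt(2))) = -750/(-33427) + (-180 + 155*(-10*I*sqrt(2))) = -750*(-1/33427) + (-180 + 155*(-10*I*sqrt(2))) = 750/33427 + (-180 - 1550*I*sqrt(2)) = -6016110/33427 - 1550*I*sqrt(2)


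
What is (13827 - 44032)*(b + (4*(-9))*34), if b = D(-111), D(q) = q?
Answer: 40323675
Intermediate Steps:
b = -111
(13827 - 44032)*(b + (4*(-9))*34) = (13827 - 44032)*(-111 + (4*(-9))*34) = -30205*(-111 - 36*34) = -30205*(-111 - 1224) = -30205*(-1335) = 40323675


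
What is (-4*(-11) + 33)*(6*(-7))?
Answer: -3234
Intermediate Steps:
(-4*(-11) + 33)*(6*(-7)) = (44 + 33)*(-42) = 77*(-42) = -3234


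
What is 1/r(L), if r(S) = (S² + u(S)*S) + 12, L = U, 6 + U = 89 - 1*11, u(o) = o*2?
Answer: 1/15564 ≈ 6.4251e-5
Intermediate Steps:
u(o) = 2*o
U = 72 (U = -6 + (89 - 1*11) = -6 + (89 - 11) = -6 + 78 = 72)
L = 72
r(S) = 12 + 3*S² (r(S) = (S² + (2*S)*S) + 12 = (S² + 2*S²) + 12 = 3*S² + 12 = 12 + 3*S²)
1/r(L) = 1/(12 + 3*72²) = 1/(12 + 3*5184) = 1/(12 + 15552) = 1/15564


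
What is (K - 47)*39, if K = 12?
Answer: -1365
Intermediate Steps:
(K - 47)*39 = (12 - 47)*39 = -35*39 = -1365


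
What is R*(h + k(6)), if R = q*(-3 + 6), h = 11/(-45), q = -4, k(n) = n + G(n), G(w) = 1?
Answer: -1216/15 ≈ -81.067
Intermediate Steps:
k(n) = 1 + n (k(n) = n + 1 = 1 + n)
h = -11/45 (h = 11*(-1/45) = -11/45 ≈ -0.24444)
R = -12 (R = -4*(-3 + 6) = -4*3 = -12)
R*(h + k(6)) = -12*(-11/45 + (1 + 6)) = -12*(-11/45 + 7) = -12*304/45 = -1216/15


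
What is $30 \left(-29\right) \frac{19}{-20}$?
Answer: $\frac{1653}{2} \approx 826.5$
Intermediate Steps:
$30 \left(-29\right) \frac{19}{-20} = - 870 \cdot 19 \left(- \frac{1}{20}\right) = \left(-870\right) \left(- \frac{19}{20}\right) = \frac{1653}{2}$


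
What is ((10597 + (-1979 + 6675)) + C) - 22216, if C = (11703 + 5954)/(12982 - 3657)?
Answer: -64539318/9325 ≈ -6921.1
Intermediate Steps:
C = 17657/9325 ≈ 1.8935
((10597 + (-1979 + 6675)) + C) - 22216 = ((10597 + (-1979 + 6675)) + 17657/9325) - 22216 = ((10597 + 4696) + 17657/9325) - 22216 = (15293 + 17657/9325) - 22216 = 142624882/9325 - 22216 = -64539318/9325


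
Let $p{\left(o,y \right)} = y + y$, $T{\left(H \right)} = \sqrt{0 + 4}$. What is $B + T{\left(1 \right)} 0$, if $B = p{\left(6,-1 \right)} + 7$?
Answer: $5$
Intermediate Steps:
$T{\left(H \right)} = 2$ ($T{\left(H \right)} = \sqrt{4} = 2$)
$p{\left(o,y \right)} = 2 y$
$B = 5$ ($B = 2 \left(-1\right) + 7 = -2 + 7 = 5$)
$B + T{\left(1 \right)} 0 = 5 + 2 \cdot 0 = 5 + 0 = 5$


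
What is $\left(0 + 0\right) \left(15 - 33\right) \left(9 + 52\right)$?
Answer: $0$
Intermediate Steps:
$\left(0 + 0\right) \left(15 - 33\right) \left(9 + 52\right) = 0 \left(\left(-18\right) 61\right) = 0 \left(-1098\right) = 0$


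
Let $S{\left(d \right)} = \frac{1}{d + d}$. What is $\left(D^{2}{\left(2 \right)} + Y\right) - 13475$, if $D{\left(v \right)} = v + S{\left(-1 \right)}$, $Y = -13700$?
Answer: $- \frac{108691}{4} \approx -27173.0$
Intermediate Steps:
$S{\left(d \right)} = \frac{1}{2 d}$
$D{\left(v \right)} = - \frac{1}{2} + v$ ($D{\left(v \right)} = v + \frac{1}{2 \left(-1\right)} = v + \frac{1}{2} \left(-1\right) = v - \frac{1}{2} = - \frac{1}{2} + v$)
$\left(D^{2}{\left(2 \right)} + Y\right) - 13475 = \left(\left(- \frac{1}{2} + 2\right)^{2} - 13700\right) - 13475 = \left(\left(\frac{3}{2}\right)^{2} - 13700\right) - 13475 = \left(\frac{9}{4} - 13700\right) - 13475 = - \frac{54791}{4} - 13475 = - \frac{108691}{4}$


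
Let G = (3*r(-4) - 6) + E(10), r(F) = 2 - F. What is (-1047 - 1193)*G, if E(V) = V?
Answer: -49280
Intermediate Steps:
G = 22 (G = (3*(2 - 1*(-4)) - 6) + 10 = (3*(2 + 4) - 6) + 10 = (3*6 - 6) + 10 = (18 - 6) + 10 = 12 + 10 = 22)
(-1047 - 1193)*G = (-1047 - 1193)*22 = -2240*22 = -49280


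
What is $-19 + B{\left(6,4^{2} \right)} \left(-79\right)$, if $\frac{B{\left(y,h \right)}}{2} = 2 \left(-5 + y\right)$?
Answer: $-335$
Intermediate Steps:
$B{\left(y,h \right)} = -20 + 4 y$ ($B{\left(y,h \right)} = 2 \cdot 2 \left(-5 + y\right) = 2 \left(-10 + 2 y\right) = -20 + 4 y$)
$-19 + B{\left(6,4^{2} \right)} \left(-79\right) = -19 + \left(-20 + 4 \cdot 6\right) \left(-79\right) = -19 + \left(-20 + 24\right) \left(-79\right) = -19 + 4 \left(-79\right) = -19 - 316 = -335$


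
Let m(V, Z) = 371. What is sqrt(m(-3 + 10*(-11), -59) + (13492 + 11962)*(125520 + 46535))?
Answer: sqrt(4379488341) ≈ 66178.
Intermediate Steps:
sqrt(m(-3 + 10*(-11), -59) + (13492 + 11962)*(125520 + 46535)) = sqrt(371 + (13492 + 11962)*(125520 + 46535)) = sqrt(371 + 25454*172055) = sqrt(371 + 4379487970) = sqrt(4379488341)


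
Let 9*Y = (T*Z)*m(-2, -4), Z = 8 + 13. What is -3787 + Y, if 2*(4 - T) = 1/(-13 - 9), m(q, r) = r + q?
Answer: -84553/22 ≈ -3843.3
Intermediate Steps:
m(q, r) = q + r
Z = 21
T = 177/44 (T = 4 - 1/(2*(-13 - 9)) = 4 - ½/(-22) = 4 - ½*(-1/22) = 4 + 1/44 = 177/44 ≈ 4.0227)
Y = -1239/22 (Y = (((177/44)*21)*(-2 - 4))/9 = ((3717/44)*(-6))/9 = (⅑)*(-11151/22) = -1239/22 ≈ -56.318)
-3787 + Y = -3787 - 1239/22 = -84553/22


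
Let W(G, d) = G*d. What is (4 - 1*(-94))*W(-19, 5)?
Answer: -9310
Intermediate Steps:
(4 - 1*(-94))*W(-19, 5) = (4 - 1*(-94))*(-19*5) = (4 + 94)*(-95) = 98*(-95) = -9310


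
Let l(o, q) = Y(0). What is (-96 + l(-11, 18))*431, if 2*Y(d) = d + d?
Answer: -41376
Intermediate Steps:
Y(d) = d (Y(d) = (d + d)/2 = (2*d)/2 = d)
l(o, q) = 0
(-96 + l(-11, 18))*431 = (-96 + 0)*431 = -96*431 = -41376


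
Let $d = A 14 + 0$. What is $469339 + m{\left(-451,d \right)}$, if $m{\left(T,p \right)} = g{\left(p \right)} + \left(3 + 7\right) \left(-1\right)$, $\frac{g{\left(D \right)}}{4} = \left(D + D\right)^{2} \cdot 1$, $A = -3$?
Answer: $497553$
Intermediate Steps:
$g{\left(D \right)} = 16 D^{2}$ ($g{\left(D \right)} = 4 \left(D + D\right)^{2} \cdot 1 = 4 \left(2 D\right)^{2} \cdot 1 = 4 \cdot 4 D^{2} \cdot 1 = 4 \cdot 4 D^{2} = 16 D^{2}$)
$d = -42$ ($d = \left(-3\right) 14 + 0 = -42 + 0 = -42$)
$m{\left(T,p \right)} = -10 + 16 p^{2}$ ($m{\left(T,p \right)} = 16 p^{2} + \left(3 + 7\right) \left(-1\right) = 16 p^{2} + 10 \left(-1\right) = 16 p^{2} - 10 = -10 + 16 p^{2}$)
$469339 + m{\left(-451,d \right)} = 469339 - \left(10 - 16 \left(-42\right)^{2}\right) = 469339 + \left(-10 + 16 \cdot 1764\right) = 469339 + \left(-10 + 28224\right) = 469339 + 28214 = 497553$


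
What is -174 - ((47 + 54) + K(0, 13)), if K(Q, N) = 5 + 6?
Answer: -286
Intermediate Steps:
K(Q, N) = 11
-174 - ((47 + 54) + K(0, 13)) = -174 - ((47 + 54) + 11) = -174 - (101 + 11) = -174 - 1*112 = -174 - 112 = -286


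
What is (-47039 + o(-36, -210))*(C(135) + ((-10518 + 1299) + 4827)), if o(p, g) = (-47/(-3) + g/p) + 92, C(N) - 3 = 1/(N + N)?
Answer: 111216156679/540 ≈ 2.0596e+8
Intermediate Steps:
C(N) = 3 + 1/(2*N) (C(N) = 3 + 1/(N + N) = 3 + 1/(2*N))
o(p, g) = 323/3 + g/p (o(p, g) = (-47*(-⅓) + g/p) + 92 = (47/3 + g/p) + 92 = 323/3 + g/p)
(-47039 + o(-36, -210))*(C(135) + ((-10518 + 1299) + 4827)) = (-47039 + (323/3 - 210/(-36)))*((3 + (½)/135) + ((-10518 + 1299) + 4827)) = (-47039 + (323/3 - 210*(-1/36)))*((3 + (½)*(1/135)) + (-9219 + 4827)) = (-47039 + (323/3 + 35/6))*((3 + 1/270) - 4392) = (-47039 + 227/2)*(811/270 - 4392) = -93851/2*(-1185029/270) = 111216156679/540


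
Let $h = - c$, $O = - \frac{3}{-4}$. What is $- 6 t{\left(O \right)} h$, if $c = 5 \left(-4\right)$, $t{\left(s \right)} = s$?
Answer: $-90$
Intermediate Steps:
$O = \frac{3}{4}$ ($O = \left(-3\right) \left(- \frac{1}{4}\right) = \frac{3}{4} \approx 0.75$)
$c = -20$
$h = 20$ ($h = \left(-1\right) \left(-20\right) = 20$)
$- 6 t{\left(O \right)} h = \left(-6\right) \frac{3}{4} \cdot 20 = \left(- \frac{9}{2}\right) 20 = -90$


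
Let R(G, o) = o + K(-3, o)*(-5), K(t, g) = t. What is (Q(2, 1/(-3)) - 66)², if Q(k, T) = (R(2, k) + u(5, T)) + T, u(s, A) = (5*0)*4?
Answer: 21904/9 ≈ 2433.8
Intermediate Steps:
u(s, A) = 0 (u(s, A) = 0*4 = 0)
R(G, o) = 15 + o (R(G, o) = o - 3*(-5) = o + 15 = 15 + o)
Q(k, T) = 15 + T + k (Q(k, T) = ((15 + k) + 0) + T = (15 + k) + T = 15 + T + k)
(Q(2, 1/(-3)) - 66)² = ((15 + 1/(-3) + 2) - 66)² = ((15 - ⅓ + 2) - 66)² = (50/3 - 66)² = (-148/3)² = 21904/9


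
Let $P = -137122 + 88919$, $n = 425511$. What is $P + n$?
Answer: $377308$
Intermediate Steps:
$P = -48203$
$P + n = -48203 + 425511 = 377308$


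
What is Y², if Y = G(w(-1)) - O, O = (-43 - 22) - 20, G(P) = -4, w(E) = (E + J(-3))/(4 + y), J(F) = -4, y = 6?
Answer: 6561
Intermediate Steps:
w(E) = -⅖ + E/10 (w(E) = (E - 4)/(4 + 6) = (-4 + E)/10 = (-4 + E)*(⅒) = -⅖ + E/10)
O = -85 (O = -65 - 20 = -85)
Y = 81 (Y = -4 - 1*(-85) = -4 + 85 = 81)
Y² = 81² = 6561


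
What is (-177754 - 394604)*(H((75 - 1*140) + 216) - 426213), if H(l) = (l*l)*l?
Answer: -1726654128204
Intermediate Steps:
H(l) = l³ (H(l) = l²*l = l³)
(-177754 - 394604)*(H((75 - 1*140) + 216) - 426213) = (-177754 - 394604)*(((75 - 1*140) + 216)³ - 426213) = -572358*(((75 - 140) + 216)³ - 426213) = -572358*((-65 + 216)³ - 426213) = -572358*(151³ - 426213) = -572358*(3442951 - 426213) = -572358*3016738 = -1726654128204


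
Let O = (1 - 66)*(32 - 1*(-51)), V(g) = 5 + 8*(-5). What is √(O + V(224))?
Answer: I*√5430 ≈ 73.688*I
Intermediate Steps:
V(g) = -35 (V(g) = 5 - 40 = -35)
O = -5395 (O = -65*(32 + 51) = -65*83 = -5395)
√(O + V(224)) = √(-5395 - 35) = √(-5430) = I*√5430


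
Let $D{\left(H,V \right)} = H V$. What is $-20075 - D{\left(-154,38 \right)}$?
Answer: $-14223$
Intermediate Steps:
$-20075 - D{\left(-154,38 \right)} = -20075 - \left(-154\right) 38 = -20075 - -5852 = -20075 + 5852 = -14223$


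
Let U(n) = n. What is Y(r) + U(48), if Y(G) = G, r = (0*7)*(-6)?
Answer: 48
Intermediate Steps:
r = 0 (r = 0*(-6) = 0)
Y(r) + U(48) = 0 + 48 = 48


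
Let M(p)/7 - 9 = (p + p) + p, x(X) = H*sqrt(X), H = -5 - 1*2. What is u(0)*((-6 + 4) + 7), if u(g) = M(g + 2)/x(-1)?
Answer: 75*I ≈ 75.0*I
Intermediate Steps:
H = -7 (H = -5 - 2 = -7)
x(X) = -7*sqrt(X)
M(p) = 63 + 21*p (M(p) = 63 + 7*((p + p) + p) = 63 + 7*(2*p + p) = 63 + 7*(3*p) = 63 + 21*p)
u(g) = I*(105 + 21*g)/7 (u(g) = (63 + 21*(g + 2))/((-7*I)) = (63 + 21*(2 + g))/((-7*I)) = (63 + (42 + 21*g))*(I/7) = (105 + 21*g)*(I/7) = I*(105 + 21*g)/7)
u(0)*((-6 + 4) + 7) = (3*I*(5 + 0))*((-6 + 4) + 7) = (3*I*5)*(-2 + 7) = (15*I)*5 = 75*I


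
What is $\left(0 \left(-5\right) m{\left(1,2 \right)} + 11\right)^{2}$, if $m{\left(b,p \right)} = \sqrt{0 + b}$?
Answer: $121$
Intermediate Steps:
$m{\left(b,p \right)} = \sqrt{b}$
$\left(0 \left(-5\right) m{\left(1,2 \right)} + 11\right)^{2} = \left(0 \left(-5\right) \sqrt{1} + 11\right)^{2} = \left(0 \cdot 1 + 11\right)^{2} = \left(0 + 11\right)^{2} = 11^{2} = 121$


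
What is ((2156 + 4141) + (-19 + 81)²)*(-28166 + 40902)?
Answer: 129155776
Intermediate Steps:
((2156 + 4141) + (-19 + 81)²)*(-28166 + 40902) = (6297 + 62²)*12736 = (6297 + 3844)*12736 = 10141*12736 = 129155776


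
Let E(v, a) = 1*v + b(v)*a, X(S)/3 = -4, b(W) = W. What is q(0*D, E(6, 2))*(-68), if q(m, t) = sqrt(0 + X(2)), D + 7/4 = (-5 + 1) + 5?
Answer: -136*I*sqrt(3) ≈ -235.56*I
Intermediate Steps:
X(S) = -12 (X(S) = 3*(-4) = -12)
D = -3/4 (D = -7/4 + ((-5 + 1) + 5) = -7/4 + (-4 + 5) = -7/4 + 1 = -3/4 ≈ -0.75000)
E(v, a) = v + a*v (E(v, a) = 1*v + v*a = v + a*v)
q(m, t) = 2*I*sqrt(3) (q(m, t) = sqrt(0 - 12) = sqrt(-12) = 2*I*sqrt(3))
q(0*D, E(6, 2))*(-68) = (2*I*sqrt(3))*(-68) = -136*I*sqrt(3)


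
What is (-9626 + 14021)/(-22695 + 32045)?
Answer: 879/1870 ≈ 0.47005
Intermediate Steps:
(-9626 + 14021)/(-22695 + 32045) = 4395/9350 = 4395*(1/9350) = 879/1870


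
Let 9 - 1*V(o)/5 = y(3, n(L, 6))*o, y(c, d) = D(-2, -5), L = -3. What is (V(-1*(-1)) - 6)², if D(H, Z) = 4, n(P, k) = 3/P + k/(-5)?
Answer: 361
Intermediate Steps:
n(P, k) = 3/P - k/5 (n(P, k) = 3/P + k*(-⅕) = 3/P - k/5)
y(c, d) = 4
V(o) = 45 - 20*o
(V(-1*(-1)) - 6)² = ((45 - (-20)*(-1)) - 6)² = ((45 - 20*1) - 6)² = ((45 - 20) - 6)² = (25 - 6)² = 19² = 361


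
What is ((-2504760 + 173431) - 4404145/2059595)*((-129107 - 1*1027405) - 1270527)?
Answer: 2330733100257916020/411919 ≈ 5.6582e+12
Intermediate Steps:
((-2504760 + 173431) - 4404145/2059595)*((-129107 - 1*1027405) - 1270527) = (-2331329 - 4404145*1/2059595)*((-129107 - 1027405) - 1270527) = (-2331329 - 880829/411919)*(-1156512 - 1270527) = -960319591180/411919*(-2427039) = 2330733100257916020/411919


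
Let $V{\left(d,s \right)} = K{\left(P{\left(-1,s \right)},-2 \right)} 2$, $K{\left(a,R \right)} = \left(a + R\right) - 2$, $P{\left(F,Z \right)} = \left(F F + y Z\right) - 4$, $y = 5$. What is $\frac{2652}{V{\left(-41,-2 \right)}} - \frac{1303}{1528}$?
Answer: $- \frac{120487}{1528} \approx -78.853$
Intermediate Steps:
$P{\left(F,Z \right)} = -4 + F^{2} + 5 Z$ ($P{\left(F,Z \right)} = \left(F F + 5 Z\right) - 4 = \left(F^{2} + 5 Z\right) - 4 = -4 + F^{2} + 5 Z$)
$K{\left(a,R \right)} = -2 + R + a$ ($K{\left(a,R \right)} = \left(R + a\right) - 2 = -2 + R + a$)
$V{\left(d,s \right)} = -14 + 10 s$ ($V{\left(d,s \right)} = \left(-2 - 2 + \left(-4 + \left(-1\right)^{2} + 5 s\right)\right) 2 = \left(-2 - 2 + \left(-4 + 1 + 5 s\right)\right) 2 = \left(-2 - 2 + \left(-3 + 5 s\right)\right) 2 = \left(-7 + 5 s\right) 2 = -14 + 10 s$)
$\frac{2652}{V{\left(-41,-2 \right)}} - \frac{1303}{1528} = \frac{2652}{-14 + 10 \left(-2\right)} - \frac{1303}{1528} = \frac{2652}{-14 - 20} - \frac{1303}{1528} = \frac{2652}{-34} - \frac{1303}{1528} = 2652 \left(- \frac{1}{34}\right) - \frac{1303}{1528} = -78 - \frac{1303}{1528} = - \frac{120487}{1528}$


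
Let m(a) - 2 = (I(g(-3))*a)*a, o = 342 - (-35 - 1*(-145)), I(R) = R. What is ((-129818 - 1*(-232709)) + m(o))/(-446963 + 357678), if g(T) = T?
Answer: 58579/89285 ≈ 0.65609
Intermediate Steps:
o = 232 (o = 342 - (-35 + 145) = 342 - 1*110 = 342 - 110 = 232)
m(a) = 2 - 3*a**2 (m(a) = 2 + (-3*a)*a = 2 - 3*a**2)
((-129818 - 1*(-232709)) + m(o))/(-446963 + 357678) = ((-129818 - 1*(-232709)) + (2 - 3*232**2))/(-446963 + 357678) = ((-129818 + 232709) + (2 - 3*53824))/(-89285) = (102891 + (2 - 161472))*(-1/89285) = (102891 - 161470)*(-1/89285) = -58579*(-1/89285) = 58579/89285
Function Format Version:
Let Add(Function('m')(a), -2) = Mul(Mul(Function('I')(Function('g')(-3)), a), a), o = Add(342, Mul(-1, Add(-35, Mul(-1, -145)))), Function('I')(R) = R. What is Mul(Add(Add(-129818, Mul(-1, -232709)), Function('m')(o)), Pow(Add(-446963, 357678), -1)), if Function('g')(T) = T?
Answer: Rational(58579, 89285) ≈ 0.65609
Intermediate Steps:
o = 232 (o = Add(342, Mul(-1, Add(-35, 145))) = Add(342, Mul(-1, 110)) = Add(342, -110) = 232)
Function('m')(a) = Add(2, Mul(-3, Pow(a, 2))) (Function('m')(a) = Add(2, Mul(Mul(-3, a), a)) = Add(2, Mul(-3, Pow(a, 2))))
Mul(Add(Add(-129818, Mul(-1, -232709)), Function('m')(o)), Pow(Add(-446963, 357678), -1)) = Mul(Add(Add(-129818, Mul(-1, -232709)), Add(2, Mul(-3, Pow(232, 2)))), Pow(Add(-446963, 357678), -1)) = Mul(Add(Add(-129818, 232709), Add(2, Mul(-3, 53824))), Pow(-89285, -1)) = Mul(Add(102891, Add(2, -161472)), Rational(-1, 89285)) = Mul(Add(102891, -161470), Rational(-1, 89285)) = Mul(-58579, Rational(-1, 89285)) = Rational(58579, 89285)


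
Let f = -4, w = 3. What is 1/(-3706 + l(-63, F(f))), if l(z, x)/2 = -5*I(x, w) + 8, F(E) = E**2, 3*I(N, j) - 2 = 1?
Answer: -1/3700 ≈ -0.00027027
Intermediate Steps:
I(N, j) = 1 (I(N, j) = 2/3 + (1/3)*1 = 2/3 + 1/3 = 1)
l(z, x) = 6 (l(z, x) = 2*(-5*1 + 8) = 2*(-5 + 8) = 2*3 = 6)
1/(-3706 + l(-63, F(f))) = 1/(-3706 + 6) = 1/(-3700) = -1/3700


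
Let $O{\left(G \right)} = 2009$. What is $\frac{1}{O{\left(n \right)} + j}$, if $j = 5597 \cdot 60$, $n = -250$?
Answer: $\frac{1}{337829} \approx 2.9601 \cdot 10^{-6}$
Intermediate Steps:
$j = 335820$
$\frac{1}{O{\left(n \right)} + j} = \frac{1}{2009 + 335820} = \frac{1}{337829}$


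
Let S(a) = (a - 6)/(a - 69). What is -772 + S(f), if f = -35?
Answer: -80247/104 ≈ -771.61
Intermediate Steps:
S(a) = (-6 + a)/(-69 + a)
-772 + S(f) = -772 + (-6 - 35)/(-69 - 35) = -772 - 41/(-104) = -772 - 1/104*(-41) = -772 + 41/104 = -80247/104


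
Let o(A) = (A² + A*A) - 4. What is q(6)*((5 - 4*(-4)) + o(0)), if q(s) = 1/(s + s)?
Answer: 17/12 ≈ 1.4167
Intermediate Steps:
q(s) = 1/(2*s)
o(A) = -4 + 2*A² (o(A) = (A² + A²) - 4 = 2*A² - 4 = -4 + 2*A²)
q(6)*((5 - 4*(-4)) + o(0)) = ((½)/6)*((5 - 4*(-4)) + (-4 + 2*0²)) = ((½)*(⅙))*((5 - 1*(-16)) + (-4 + 2*0)) = ((5 + 16) + (-4 + 0))/12 = (21 - 4)/12 = (1/12)*17 = 17/12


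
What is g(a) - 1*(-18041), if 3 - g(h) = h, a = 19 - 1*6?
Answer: 18031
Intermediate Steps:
a = 13 (a = 19 - 6 = 13)
g(h) = 3 - h
g(a) - 1*(-18041) = (3 - 1*13) - 1*(-18041) = (3 - 13) + 18041 = -10 + 18041 = 18031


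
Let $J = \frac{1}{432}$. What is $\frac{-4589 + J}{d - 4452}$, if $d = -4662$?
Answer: $\frac{1982447}{3937248} \approx 0.50351$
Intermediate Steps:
$J = \frac{1}{432} \approx 0.0023148$
$\frac{-4589 + J}{d - 4452} = \frac{-4589 + \frac{1}{432}}{-4662 - 4452} = - \frac{1982447}{432 \left(-9114\right)} = \left(- \frac{1982447}{432}\right) \left(- \frac{1}{9114}\right) = \frac{1982447}{3937248}$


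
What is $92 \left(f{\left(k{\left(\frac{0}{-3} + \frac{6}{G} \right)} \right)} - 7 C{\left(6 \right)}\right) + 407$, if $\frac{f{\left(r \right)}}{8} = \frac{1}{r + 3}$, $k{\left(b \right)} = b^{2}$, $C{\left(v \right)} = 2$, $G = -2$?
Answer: $- \frac{2459}{3} \approx -819.67$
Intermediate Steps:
$f{\left(r \right)} = \frac{8}{3 + r}$ ($f{\left(r \right)} = \frac{8}{r + 3} = \frac{8}{3 + r}$)
$92 \left(f{\left(k{\left(\frac{0}{-3} + \frac{6}{G} \right)} \right)} - 7 C{\left(6 \right)}\right) + 407 = 92 \left(\frac{8}{3 + \left(\frac{0}{-3} + \frac{6}{-2}\right)^{2}} - 14\right) + 407 = 92 \left(\frac{8}{3 + \left(0 \left(- \frac{1}{3}\right) + 6 \left(- \frac{1}{2}\right)\right)^{2}} - 14\right) + 407 = 92 \left(\frac{8}{3 + \left(0 - 3\right)^{2}} - 14\right) + 407 = 92 \left(\frac{8}{3 + \left(-3\right)^{2}} - 14\right) + 407 = 92 \left(\frac{8}{3 + 9} - 14\right) + 407 = 92 \left(\frac{8}{12} - 14\right) + 407 = 92 \left(8 \cdot \frac{1}{12} - 14\right) + 407 = 92 \left(\frac{2}{3} - 14\right) + 407 = 92 \left(- \frac{40}{3}\right) + 407 = - \frac{3680}{3} + 407 = - \frac{2459}{3}$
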